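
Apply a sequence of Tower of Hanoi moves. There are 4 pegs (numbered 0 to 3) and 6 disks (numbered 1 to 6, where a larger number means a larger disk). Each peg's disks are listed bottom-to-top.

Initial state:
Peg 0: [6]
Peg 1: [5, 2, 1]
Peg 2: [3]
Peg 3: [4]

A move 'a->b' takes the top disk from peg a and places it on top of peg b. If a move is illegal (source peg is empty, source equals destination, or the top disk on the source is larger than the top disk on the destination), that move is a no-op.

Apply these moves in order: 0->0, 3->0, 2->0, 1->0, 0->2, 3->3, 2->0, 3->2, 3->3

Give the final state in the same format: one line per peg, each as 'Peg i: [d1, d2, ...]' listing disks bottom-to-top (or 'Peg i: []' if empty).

Answer: Peg 0: [6, 4, 3, 1]
Peg 1: [5, 2]
Peg 2: []
Peg 3: []

Derivation:
After move 1 (0->0):
Peg 0: [6]
Peg 1: [5, 2, 1]
Peg 2: [3]
Peg 3: [4]

After move 2 (3->0):
Peg 0: [6, 4]
Peg 1: [5, 2, 1]
Peg 2: [3]
Peg 3: []

After move 3 (2->0):
Peg 0: [6, 4, 3]
Peg 1: [5, 2, 1]
Peg 2: []
Peg 3: []

After move 4 (1->0):
Peg 0: [6, 4, 3, 1]
Peg 1: [5, 2]
Peg 2: []
Peg 3: []

After move 5 (0->2):
Peg 0: [6, 4, 3]
Peg 1: [5, 2]
Peg 2: [1]
Peg 3: []

After move 6 (3->3):
Peg 0: [6, 4, 3]
Peg 1: [5, 2]
Peg 2: [1]
Peg 3: []

After move 7 (2->0):
Peg 0: [6, 4, 3, 1]
Peg 1: [5, 2]
Peg 2: []
Peg 3: []

After move 8 (3->2):
Peg 0: [6, 4, 3, 1]
Peg 1: [5, 2]
Peg 2: []
Peg 3: []

After move 9 (3->3):
Peg 0: [6, 4, 3, 1]
Peg 1: [5, 2]
Peg 2: []
Peg 3: []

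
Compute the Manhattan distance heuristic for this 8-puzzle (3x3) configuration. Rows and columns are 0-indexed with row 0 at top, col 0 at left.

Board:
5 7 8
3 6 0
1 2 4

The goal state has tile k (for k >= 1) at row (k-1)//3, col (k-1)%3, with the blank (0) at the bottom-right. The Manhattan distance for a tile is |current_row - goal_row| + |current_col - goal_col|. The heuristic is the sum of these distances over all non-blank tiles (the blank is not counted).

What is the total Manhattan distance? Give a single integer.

Answer: 19

Derivation:
Tile 5: (0,0)->(1,1) = 2
Tile 7: (0,1)->(2,0) = 3
Tile 8: (0,2)->(2,1) = 3
Tile 3: (1,0)->(0,2) = 3
Tile 6: (1,1)->(1,2) = 1
Tile 1: (2,0)->(0,0) = 2
Tile 2: (2,1)->(0,1) = 2
Tile 4: (2,2)->(1,0) = 3
Sum: 2 + 3 + 3 + 3 + 1 + 2 + 2 + 3 = 19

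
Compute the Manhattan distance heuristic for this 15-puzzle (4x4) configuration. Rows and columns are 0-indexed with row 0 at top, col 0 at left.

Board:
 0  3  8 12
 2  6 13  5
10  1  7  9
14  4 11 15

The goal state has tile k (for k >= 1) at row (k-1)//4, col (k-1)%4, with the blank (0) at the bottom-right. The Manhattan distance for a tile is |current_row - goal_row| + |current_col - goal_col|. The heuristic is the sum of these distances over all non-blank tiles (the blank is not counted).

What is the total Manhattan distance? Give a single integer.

Tile 3: at (0,1), goal (0,2), distance |0-0|+|1-2| = 1
Tile 8: at (0,2), goal (1,3), distance |0-1|+|2-3| = 2
Tile 12: at (0,3), goal (2,3), distance |0-2|+|3-3| = 2
Tile 2: at (1,0), goal (0,1), distance |1-0|+|0-1| = 2
Tile 6: at (1,1), goal (1,1), distance |1-1|+|1-1| = 0
Tile 13: at (1,2), goal (3,0), distance |1-3|+|2-0| = 4
Tile 5: at (1,3), goal (1,0), distance |1-1|+|3-0| = 3
Tile 10: at (2,0), goal (2,1), distance |2-2|+|0-1| = 1
Tile 1: at (2,1), goal (0,0), distance |2-0|+|1-0| = 3
Tile 7: at (2,2), goal (1,2), distance |2-1|+|2-2| = 1
Tile 9: at (2,3), goal (2,0), distance |2-2|+|3-0| = 3
Tile 14: at (3,0), goal (3,1), distance |3-3|+|0-1| = 1
Tile 4: at (3,1), goal (0,3), distance |3-0|+|1-3| = 5
Tile 11: at (3,2), goal (2,2), distance |3-2|+|2-2| = 1
Tile 15: at (3,3), goal (3,2), distance |3-3|+|3-2| = 1
Sum: 1 + 2 + 2 + 2 + 0 + 4 + 3 + 1 + 3 + 1 + 3 + 1 + 5 + 1 + 1 = 30

Answer: 30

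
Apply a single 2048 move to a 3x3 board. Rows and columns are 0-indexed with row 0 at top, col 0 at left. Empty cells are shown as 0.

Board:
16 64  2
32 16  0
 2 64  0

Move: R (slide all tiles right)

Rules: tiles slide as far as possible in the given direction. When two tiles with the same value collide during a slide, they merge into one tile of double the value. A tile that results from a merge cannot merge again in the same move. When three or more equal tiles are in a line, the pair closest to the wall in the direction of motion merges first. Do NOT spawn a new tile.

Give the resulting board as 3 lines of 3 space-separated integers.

Slide right:
row 0: [16, 64, 2] -> [16, 64, 2]
row 1: [32, 16, 0] -> [0, 32, 16]
row 2: [2, 64, 0] -> [0, 2, 64]

Answer: 16 64  2
 0 32 16
 0  2 64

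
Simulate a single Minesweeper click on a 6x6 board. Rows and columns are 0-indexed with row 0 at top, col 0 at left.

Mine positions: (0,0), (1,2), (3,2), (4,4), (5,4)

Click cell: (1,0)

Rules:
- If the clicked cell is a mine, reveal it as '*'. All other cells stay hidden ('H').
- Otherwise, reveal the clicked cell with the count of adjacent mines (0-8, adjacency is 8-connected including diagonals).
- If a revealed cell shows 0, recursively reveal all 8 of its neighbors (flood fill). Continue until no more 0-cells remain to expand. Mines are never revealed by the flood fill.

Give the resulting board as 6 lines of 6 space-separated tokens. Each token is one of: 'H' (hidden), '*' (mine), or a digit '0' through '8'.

H H H H H H
1 H H H H H
H H H H H H
H H H H H H
H H H H H H
H H H H H H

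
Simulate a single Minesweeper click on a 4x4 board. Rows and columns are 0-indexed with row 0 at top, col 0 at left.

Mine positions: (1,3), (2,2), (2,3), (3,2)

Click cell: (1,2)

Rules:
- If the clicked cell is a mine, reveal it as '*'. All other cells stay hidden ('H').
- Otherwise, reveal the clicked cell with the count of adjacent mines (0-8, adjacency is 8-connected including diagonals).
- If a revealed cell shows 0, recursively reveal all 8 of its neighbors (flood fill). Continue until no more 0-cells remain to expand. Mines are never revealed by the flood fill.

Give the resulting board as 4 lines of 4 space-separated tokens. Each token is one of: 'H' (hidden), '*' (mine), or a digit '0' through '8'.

H H H H
H H 3 H
H H H H
H H H H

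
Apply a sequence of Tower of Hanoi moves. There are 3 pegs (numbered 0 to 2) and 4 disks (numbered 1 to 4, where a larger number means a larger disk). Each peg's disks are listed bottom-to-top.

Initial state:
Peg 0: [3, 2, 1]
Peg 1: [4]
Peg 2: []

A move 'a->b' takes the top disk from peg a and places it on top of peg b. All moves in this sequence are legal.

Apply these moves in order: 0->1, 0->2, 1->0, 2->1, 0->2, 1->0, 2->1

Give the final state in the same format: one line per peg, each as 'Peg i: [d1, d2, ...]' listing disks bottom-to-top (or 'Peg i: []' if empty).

After move 1 (0->1):
Peg 0: [3, 2]
Peg 1: [4, 1]
Peg 2: []

After move 2 (0->2):
Peg 0: [3]
Peg 1: [4, 1]
Peg 2: [2]

After move 3 (1->0):
Peg 0: [3, 1]
Peg 1: [4]
Peg 2: [2]

After move 4 (2->1):
Peg 0: [3, 1]
Peg 1: [4, 2]
Peg 2: []

After move 5 (0->2):
Peg 0: [3]
Peg 1: [4, 2]
Peg 2: [1]

After move 6 (1->0):
Peg 0: [3, 2]
Peg 1: [4]
Peg 2: [1]

After move 7 (2->1):
Peg 0: [3, 2]
Peg 1: [4, 1]
Peg 2: []

Answer: Peg 0: [3, 2]
Peg 1: [4, 1]
Peg 2: []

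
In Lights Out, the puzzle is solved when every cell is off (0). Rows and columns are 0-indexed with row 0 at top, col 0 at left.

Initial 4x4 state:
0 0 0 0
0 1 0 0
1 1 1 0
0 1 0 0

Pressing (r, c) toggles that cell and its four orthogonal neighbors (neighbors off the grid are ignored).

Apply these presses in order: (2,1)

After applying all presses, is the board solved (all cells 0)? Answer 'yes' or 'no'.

After press 1 at (2,1):
0 0 0 0
0 0 0 0
0 0 0 0
0 0 0 0

Lights still on: 0

Answer: yes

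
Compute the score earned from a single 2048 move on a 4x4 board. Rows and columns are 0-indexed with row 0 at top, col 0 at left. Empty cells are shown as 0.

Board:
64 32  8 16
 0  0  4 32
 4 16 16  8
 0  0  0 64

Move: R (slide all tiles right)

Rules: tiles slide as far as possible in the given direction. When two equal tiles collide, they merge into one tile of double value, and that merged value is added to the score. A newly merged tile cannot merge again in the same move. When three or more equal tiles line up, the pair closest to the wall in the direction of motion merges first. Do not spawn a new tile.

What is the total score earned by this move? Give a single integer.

Slide right:
row 0: [64, 32, 8, 16] -> [64, 32, 8, 16]  score +0 (running 0)
row 1: [0, 0, 4, 32] -> [0, 0, 4, 32]  score +0 (running 0)
row 2: [4, 16, 16, 8] -> [0, 4, 32, 8]  score +32 (running 32)
row 3: [0, 0, 0, 64] -> [0, 0, 0, 64]  score +0 (running 32)
Board after move:
64 32  8 16
 0  0  4 32
 0  4 32  8
 0  0  0 64

Answer: 32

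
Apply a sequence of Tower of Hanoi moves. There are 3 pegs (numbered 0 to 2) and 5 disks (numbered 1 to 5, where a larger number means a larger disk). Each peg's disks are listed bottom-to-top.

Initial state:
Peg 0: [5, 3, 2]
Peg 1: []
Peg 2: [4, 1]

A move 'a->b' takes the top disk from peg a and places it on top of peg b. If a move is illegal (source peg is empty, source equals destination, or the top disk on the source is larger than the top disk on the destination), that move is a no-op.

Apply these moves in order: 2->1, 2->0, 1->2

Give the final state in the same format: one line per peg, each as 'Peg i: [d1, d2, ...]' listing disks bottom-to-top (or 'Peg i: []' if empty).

Answer: Peg 0: [5, 3, 2]
Peg 1: []
Peg 2: [4, 1]

Derivation:
After move 1 (2->1):
Peg 0: [5, 3, 2]
Peg 1: [1]
Peg 2: [4]

After move 2 (2->0):
Peg 0: [5, 3, 2]
Peg 1: [1]
Peg 2: [4]

After move 3 (1->2):
Peg 0: [5, 3, 2]
Peg 1: []
Peg 2: [4, 1]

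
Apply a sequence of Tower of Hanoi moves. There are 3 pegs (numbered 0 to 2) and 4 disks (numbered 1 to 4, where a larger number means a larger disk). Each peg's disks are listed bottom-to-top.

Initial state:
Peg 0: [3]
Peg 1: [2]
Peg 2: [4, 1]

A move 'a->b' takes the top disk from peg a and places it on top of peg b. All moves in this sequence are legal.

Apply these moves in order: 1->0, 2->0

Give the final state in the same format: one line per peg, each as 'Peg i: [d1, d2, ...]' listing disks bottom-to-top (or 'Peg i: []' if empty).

Answer: Peg 0: [3, 2, 1]
Peg 1: []
Peg 2: [4]

Derivation:
After move 1 (1->0):
Peg 0: [3, 2]
Peg 1: []
Peg 2: [4, 1]

After move 2 (2->0):
Peg 0: [3, 2, 1]
Peg 1: []
Peg 2: [4]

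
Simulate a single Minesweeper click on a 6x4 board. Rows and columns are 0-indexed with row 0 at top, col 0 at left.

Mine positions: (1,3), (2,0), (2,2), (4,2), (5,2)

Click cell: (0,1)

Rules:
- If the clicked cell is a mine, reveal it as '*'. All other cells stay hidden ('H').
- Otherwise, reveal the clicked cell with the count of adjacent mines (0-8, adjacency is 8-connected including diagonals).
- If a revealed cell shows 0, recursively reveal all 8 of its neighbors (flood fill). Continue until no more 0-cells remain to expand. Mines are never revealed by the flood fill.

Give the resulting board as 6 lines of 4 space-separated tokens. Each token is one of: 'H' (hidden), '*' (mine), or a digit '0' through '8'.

0 0 1 H
1 2 2 H
H H H H
H H H H
H H H H
H H H H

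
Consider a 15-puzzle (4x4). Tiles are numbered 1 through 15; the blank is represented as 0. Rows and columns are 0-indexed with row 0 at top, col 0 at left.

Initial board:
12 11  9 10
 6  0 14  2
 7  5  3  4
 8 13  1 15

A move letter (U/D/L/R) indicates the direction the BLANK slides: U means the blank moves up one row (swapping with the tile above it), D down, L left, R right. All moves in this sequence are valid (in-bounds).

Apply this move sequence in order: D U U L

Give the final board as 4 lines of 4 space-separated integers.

After move 1 (D):
12 11  9 10
 6  5 14  2
 7  0  3  4
 8 13  1 15

After move 2 (U):
12 11  9 10
 6  0 14  2
 7  5  3  4
 8 13  1 15

After move 3 (U):
12  0  9 10
 6 11 14  2
 7  5  3  4
 8 13  1 15

After move 4 (L):
 0 12  9 10
 6 11 14  2
 7  5  3  4
 8 13  1 15

Answer:  0 12  9 10
 6 11 14  2
 7  5  3  4
 8 13  1 15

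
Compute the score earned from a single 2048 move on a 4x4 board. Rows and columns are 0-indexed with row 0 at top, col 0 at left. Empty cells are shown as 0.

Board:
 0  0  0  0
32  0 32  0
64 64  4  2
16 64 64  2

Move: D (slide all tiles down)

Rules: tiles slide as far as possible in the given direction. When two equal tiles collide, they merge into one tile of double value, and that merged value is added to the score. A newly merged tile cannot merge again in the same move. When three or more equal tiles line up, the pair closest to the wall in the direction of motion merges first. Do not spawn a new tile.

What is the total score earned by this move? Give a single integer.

Answer: 132

Derivation:
Slide down:
col 0: [0, 32, 64, 16] -> [0, 32, 64, 16]  score +0 (running 0)
col 1: [0, 0, 64, 64] -> [0, 0, 0, 128]  score +128 (running 128)
col 2: [0, 32, 4, 64] -> [0, 32, 4, 64]  score +0 (running 128)
col 3: [0, 0, 2, 2] -> [0, 0, 0, 4]  score +4 (running 132)
Board after move:
  0   0   0   0
 32   0  32   0
 64   0   4   0
 16 128  64   4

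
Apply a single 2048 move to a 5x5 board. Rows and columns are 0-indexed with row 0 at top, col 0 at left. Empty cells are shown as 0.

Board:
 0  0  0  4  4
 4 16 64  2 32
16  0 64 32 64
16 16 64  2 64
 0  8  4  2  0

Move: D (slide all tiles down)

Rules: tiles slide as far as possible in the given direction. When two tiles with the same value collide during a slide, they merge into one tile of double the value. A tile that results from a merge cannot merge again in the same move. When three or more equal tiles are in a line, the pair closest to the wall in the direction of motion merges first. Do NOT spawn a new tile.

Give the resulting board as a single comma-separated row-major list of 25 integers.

Slide down:
col 0: [0, 4, 16, 16, 0] -> [0, 0, 0, 4, 32]
col 1: [0, 16, 0, 16, 8] -> [0, 0, 0, 32, 8]
col 2: [0, 64, 64, 64, 4] -> [0, 0, 64, 128, 4]
col 3: [4, 2, 32, 2, 2] -> [0, 4, 2, 32, 4]
col 4: [4, 32, 64, 64, 0] -> [0, 0, 4, 32, 128]

Answer: 0, 0, 0, 0, 0, 0, 0, 0, 4, 0, 0, 0, 64, 2, 4, 4, 32, 128, 32, 32, 32, 8, 4, 4, 128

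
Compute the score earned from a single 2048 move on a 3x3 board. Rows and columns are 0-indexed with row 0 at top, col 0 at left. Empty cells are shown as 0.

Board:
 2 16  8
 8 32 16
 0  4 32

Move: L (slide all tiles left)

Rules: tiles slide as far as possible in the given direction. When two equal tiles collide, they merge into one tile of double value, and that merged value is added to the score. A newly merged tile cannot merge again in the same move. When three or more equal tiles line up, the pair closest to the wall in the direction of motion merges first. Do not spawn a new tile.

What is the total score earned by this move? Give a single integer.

Answer: 0

Derivation:
Slide left:
row 0: [2, 16, 8] -> [2, 16, 8]  score +0 (running 0)
row 1: [8, 32, 16] -> [8, 32, 16]  score +0 (running 0)
row 2: [0, 4, 32] -> [4, 32, 0]  score +0 (running 0)
Board after move:
 2 16  8
 8 32 16
 4 32  0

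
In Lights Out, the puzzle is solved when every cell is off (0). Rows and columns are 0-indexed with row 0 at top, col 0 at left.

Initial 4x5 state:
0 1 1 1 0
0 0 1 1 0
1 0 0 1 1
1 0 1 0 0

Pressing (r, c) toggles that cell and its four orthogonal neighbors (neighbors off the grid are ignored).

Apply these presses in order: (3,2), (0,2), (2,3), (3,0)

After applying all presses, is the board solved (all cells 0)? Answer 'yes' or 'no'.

After press 1 at (3,2):
0 1 1 1 0
0 0 1 1 0
1 0 1 1 1
1 1 0 1 0

After press 2 at (0,2):
0 0 0 0 0
0 0 0 1 0
1 0 1 1 1
1 1 0 1 0

After press 3 at (2,3):
0 0 0 0 0
0 0 0 0 0
1 0 0 0 0
1 1 0 0 0

After press 4 at (3,0):
0 0 0 0 0
0 0 0 0 0
0 0 0 0 0
0 0 0 0 0

Lights still on: 0

Answer: yes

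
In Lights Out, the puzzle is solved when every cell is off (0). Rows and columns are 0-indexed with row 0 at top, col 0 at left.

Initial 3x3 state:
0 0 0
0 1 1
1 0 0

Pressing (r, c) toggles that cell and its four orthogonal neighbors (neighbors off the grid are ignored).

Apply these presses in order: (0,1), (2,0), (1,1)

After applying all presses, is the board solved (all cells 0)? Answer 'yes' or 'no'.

After press 1 at (0,1):
1 1 1
0 0 1
1 0 0

After press 2 at (2,0):
1 1 1
1 0 1
0 1 0

After press 3 at (1,1):
1 0 1
0 1 0
0 0 0

Lights still on: 3

Answer: no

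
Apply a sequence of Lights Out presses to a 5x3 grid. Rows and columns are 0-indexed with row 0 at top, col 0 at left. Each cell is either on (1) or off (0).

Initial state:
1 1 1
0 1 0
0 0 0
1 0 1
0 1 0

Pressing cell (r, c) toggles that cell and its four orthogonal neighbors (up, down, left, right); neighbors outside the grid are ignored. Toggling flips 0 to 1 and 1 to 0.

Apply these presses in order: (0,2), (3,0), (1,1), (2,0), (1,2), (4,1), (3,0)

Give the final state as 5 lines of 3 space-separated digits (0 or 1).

Answer: 1 1 1
0 1 1
1 0 1
0 1 1
1 0 1

Derivation:
After press 1 at (0,2):
1 0 0
0 1 1
0 0 0
1 0 1
0 1 0

After press 2 at (3,0):
1 0 0
0 1 1
1 0 0
0 1 1
1 1 0

After press 3 at (1,1):
1 1 0
1 0 0
1 1 0
0 1 1
1 1 0

After press 4 at (2,0):
1 1 0
0 0 0
0 0 0
1 1 1
1 1 0

After press 5 at (1,2):
1 1 1
0 1 1
0 0 1
1 1 1
1 1 0

After press 6 at (4,1):
1 1 1
0 1 1
0 0 1
1 0 1
0 0 1

After press 7 at (3,0):
1 1 1
0 1 1
1 0 1
0 1 1
1 0 1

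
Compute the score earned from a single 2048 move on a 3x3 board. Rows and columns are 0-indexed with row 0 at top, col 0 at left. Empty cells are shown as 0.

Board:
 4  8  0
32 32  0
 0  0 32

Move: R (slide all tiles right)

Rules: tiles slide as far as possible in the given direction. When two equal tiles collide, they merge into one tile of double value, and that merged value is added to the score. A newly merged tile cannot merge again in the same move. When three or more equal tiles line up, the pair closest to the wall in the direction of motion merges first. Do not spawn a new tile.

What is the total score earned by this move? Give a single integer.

Slide right:
row 0: [4, 8, 0] -> [0, 4, 8]  score +0 (running 0)
row 1: [32, 32, 0] -> [0, 0, 64]  score +64 (running 64)
row 2: [0, 0, 32] -> [0, 0, 32]  score +0 (running 64)
Board after move:
 0  4  8
 0  0 64
 0  0 32

Answer: 64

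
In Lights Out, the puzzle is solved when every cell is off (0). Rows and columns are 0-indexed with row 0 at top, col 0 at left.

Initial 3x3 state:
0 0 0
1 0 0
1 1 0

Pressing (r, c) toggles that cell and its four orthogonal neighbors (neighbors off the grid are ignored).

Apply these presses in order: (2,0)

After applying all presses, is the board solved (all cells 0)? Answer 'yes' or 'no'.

Answer: yes

Derivation:
After press 1 at (2,0):
0 0 0
0 0 0
0 0 0

Lights still on: 0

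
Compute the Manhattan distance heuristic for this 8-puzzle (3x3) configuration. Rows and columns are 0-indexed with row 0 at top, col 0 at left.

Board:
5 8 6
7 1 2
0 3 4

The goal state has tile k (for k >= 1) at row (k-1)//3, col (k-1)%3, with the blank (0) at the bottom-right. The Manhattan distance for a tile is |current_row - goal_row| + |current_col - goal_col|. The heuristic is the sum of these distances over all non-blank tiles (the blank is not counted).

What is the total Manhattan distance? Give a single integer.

Tile 5: (0,0)->(1,1) = 2
Tile 8: (0,1)->(2,1) = 2
Tile 6: (0,2)->(1,2) = 1
Tile 7: (1,0)->(2,0) = 1
Tile 1: (1,1)->(0,0) = 2
Tile 2: (1,2)->(0,1) = 2
Tile 3: (2,1)->(0,2) = 3
Tile 4: (2,2)->(1,0) = 3
Sum: 2 + 2 + 1 + 1 + 2 + 2 + 3 + 3 = 16

Answer: 16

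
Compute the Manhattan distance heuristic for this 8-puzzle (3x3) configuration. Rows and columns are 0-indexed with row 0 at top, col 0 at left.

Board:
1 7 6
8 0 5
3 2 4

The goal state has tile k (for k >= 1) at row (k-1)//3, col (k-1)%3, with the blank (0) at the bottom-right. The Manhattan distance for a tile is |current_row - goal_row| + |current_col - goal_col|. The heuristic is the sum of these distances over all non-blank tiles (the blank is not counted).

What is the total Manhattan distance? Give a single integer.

Answer: 16

Derivation:
Tile 1: at (0,0), goal (0,0), distance |0-0|+|0-0| = 0
Tile 7: at (0,1), goal (2,0), distance |0-2|+|1-0| = 3
Tile 6: at (0,2), goal (1,2), distance |0-1|+|2-2| = 1
Tile 8: at (1,0), goal (2,1), distance |1-2|+|0-1| = 2
Tile 5: at (1,2), goal (1,1), distance |1-1|+|2-1| = 1
Tile 3: at (2,0), goal (0,2), distance |2-0|+|0-2| = 4
Tile 2: at (2,1), goal (0,1), distance |2-0|+|1-1| = 2
Tile 4: at (2,2), goal (1,0), distance |2-1|+|2-0| = 3
Sum: 0 + 3 + 1 + 2 + 1 + 4 + 2 + 3 = 16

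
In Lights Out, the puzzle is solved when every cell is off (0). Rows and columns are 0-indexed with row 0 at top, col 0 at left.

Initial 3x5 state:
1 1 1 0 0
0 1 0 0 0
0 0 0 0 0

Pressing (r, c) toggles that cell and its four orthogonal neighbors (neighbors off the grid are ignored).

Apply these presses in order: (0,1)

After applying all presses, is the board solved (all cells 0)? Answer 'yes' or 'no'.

Answer: yes

Derivation:
After press 1 at (0,1):
0 0 0 0 0
0 0 0 0 0
0 0 0 0 0

Lights still on: 0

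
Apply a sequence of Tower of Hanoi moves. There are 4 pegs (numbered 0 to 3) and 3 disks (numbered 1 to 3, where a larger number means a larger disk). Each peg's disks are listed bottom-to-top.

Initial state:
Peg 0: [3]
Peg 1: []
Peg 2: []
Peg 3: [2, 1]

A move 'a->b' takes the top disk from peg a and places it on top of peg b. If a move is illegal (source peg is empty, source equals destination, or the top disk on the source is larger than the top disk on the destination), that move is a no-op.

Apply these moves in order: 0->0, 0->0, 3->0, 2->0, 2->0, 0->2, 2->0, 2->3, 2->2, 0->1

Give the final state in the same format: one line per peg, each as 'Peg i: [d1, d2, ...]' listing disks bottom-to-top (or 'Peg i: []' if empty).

Answer: Peg 0: [3]
Peg 1: [1]
Peg 2: []
Peg 3: [2]

Derivation:
After move 1 (0->0):
Peg 0: [3]
Peg 1: []
Peg 2: []
Peg 3: [2, 1]

After move 2 (0->0):
Peg 0: [3]
Peg 1: []
Peg 2: []
Peg 3: [2, 1]

After move 3 (3->0):
Peg 0: [3, 1]
Peg 1: []
Peg 2: []
Peg 3: [2]

After move 4 (2->0):
Peg 0: [3, 1]
Peg 1: []
Peg 2: []
Peg 3: [2]

After move 5 (2->0):
Peg 0: [3, 1]
Peg 1: []
Peg 2: []
Peg 3: [2]

After move 6 (0->2):
Peg 0: [3]
Peg 1: []
Peg 2: [1]
Peg 3: [2]

After move 7 (2->0):
Peg 0: [3, 1]
Peg 1: []
Peg 2: []
Peg 3: [2]

After move 8 (2->3):
Peg 0: [3, 1]
Peg 1: []
Peg 2: []
Peg 3: [2]

After move 9 (2->2):
Peg 0: [3, 1]
Peg 1: []
Peg 2: []
Peg 3: [2]

After move 10 (0->1):
Peg 0: [3]
Peg 1: [1]
Peg 2: []
Peg 3: [2]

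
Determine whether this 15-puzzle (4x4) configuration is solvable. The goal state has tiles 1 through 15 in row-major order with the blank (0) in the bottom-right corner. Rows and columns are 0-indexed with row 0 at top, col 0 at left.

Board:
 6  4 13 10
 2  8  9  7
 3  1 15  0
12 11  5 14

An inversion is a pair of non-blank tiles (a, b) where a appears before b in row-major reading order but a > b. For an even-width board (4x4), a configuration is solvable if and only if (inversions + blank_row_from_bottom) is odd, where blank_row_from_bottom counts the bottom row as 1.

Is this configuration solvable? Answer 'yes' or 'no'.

Answer: yes

Derivation:
Inversions: 45
Blank is in row 2 (0-indexed from top), which is row 2 counting from the bottom (bottom = 1).
45 + 2 = 47, which is odd, so the puzzle is solvable.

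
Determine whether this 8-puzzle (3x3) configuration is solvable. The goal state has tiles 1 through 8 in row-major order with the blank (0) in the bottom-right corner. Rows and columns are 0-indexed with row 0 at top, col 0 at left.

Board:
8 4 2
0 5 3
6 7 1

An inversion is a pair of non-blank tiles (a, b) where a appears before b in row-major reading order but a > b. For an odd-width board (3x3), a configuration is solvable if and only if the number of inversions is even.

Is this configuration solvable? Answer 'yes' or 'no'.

Answer: yes

Derivation:
Inversions (pairs i<j in row-major order where tile[i] > tile[j] > 0): 16
16 is even, so the puzzle is solvable.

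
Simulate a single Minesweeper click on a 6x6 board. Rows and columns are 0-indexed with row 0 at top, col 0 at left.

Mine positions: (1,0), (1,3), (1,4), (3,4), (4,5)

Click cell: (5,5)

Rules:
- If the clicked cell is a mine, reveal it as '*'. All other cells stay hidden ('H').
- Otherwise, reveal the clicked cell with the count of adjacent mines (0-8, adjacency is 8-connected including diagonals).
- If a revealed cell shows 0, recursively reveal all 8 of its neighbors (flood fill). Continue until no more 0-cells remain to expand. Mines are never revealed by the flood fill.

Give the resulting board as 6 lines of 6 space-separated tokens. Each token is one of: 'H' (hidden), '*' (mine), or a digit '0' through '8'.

H H H H H H
H H H H H H
H H H H H H
H H H H H H
H H H H H H
H H H H H 1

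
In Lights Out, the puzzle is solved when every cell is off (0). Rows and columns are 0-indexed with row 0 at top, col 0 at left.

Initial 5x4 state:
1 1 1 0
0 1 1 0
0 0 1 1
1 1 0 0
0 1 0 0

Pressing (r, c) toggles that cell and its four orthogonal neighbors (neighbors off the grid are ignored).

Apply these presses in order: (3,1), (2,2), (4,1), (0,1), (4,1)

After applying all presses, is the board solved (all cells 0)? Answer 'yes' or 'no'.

Answer: yes

Derivation:
After press 1 at (3,1):
1 1 1 0
0 1 1 0
0 1 1 1
0 0 1 0
0 0 0 0

After press 2 at (2,2):
1 1 1 0
0 1 0 0
0 0 0 0
0 0 0 0
0 0 0 0

After press 3 at (4,1):
1 1 1 0
0 1 0 0
0 0 0 0
0 1 0 0
1 1 1 0

After press 4 at (0,1):
0 0 0 0
0 0 0 0
0 0 0 0
0 1 0 0
1 1 1 0

After press 5 at (4,1):
0 0 0 0
0 0 0 0
0 0 0 0
0 0 0 0
0 0 0 0

Lights still on: 0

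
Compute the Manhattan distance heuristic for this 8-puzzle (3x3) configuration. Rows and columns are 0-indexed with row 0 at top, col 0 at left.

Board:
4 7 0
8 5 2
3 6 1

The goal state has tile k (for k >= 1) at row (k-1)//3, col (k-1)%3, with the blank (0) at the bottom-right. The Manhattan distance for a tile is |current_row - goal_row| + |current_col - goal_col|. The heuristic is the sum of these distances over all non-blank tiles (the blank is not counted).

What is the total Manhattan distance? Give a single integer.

Tile 4: (0,0)->(1,0) = 1
Tile 7: (0,1)->(2,0) = 3
Tile 8: (1,0)->(2,1) = 2
Tile 5: (1,1)->(1,1) = 0
Tile 2: (1,2)->(0,1) = 2
Tile 3: (2,0)->(0,2) = 4
Tile 6: (2,1)->(1,2) = 2
Tile 1: (2,2)->(0,0) = 4
Sum: 1 + 3 + 2 + 0 + 2 + 4 + 2 + 4 = 18

Answer: 18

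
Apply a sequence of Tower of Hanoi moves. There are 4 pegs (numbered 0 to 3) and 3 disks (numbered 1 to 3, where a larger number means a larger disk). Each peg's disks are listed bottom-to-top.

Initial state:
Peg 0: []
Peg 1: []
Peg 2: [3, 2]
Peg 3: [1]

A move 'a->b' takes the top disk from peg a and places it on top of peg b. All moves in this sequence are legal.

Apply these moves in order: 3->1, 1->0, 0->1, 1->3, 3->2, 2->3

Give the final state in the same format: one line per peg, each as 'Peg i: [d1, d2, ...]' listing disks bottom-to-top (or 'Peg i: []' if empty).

After move 1 (3->1):
Peg 0: []
Peg 1: [1]
Peg 2: [3, 2]
Peg 3: []

After move 2 (1->0):
Peg 0: [1]
Peg 1: []
Peg 2: [3, 2]
Peg 3: []

After move 3 (0->1):
Peg 0: []
Peg 1: [1]
Peg 2: [3, 2]
Peg 3: []

After move 4 (1->3):
Peg 0: []
Peg 1: []
Peg 2: [3, 2]
Peg 3: [1]

After move 5 (3->2):
Peg 0: []
Peg 1: []
Peg 2: [3, 2, 1]
Peg 3: []

After move 6 (2->3):
Peg 0: []
Peg 1: []
Peg 2: [3, 2]
Peg 3: [1]

Answer: Peg 0: []
Peg 1: []
Peg 2: [3, 2]
Peg 3: [1]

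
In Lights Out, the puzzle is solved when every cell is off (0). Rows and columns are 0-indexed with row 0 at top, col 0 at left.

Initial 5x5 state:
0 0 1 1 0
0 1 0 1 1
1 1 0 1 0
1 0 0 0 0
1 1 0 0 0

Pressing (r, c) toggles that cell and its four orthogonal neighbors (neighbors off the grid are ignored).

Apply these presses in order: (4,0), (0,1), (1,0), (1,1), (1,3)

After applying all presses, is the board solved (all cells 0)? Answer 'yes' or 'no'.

After press 1 at (4,0):
0 0 1 1 0
0 1 0 1 1
1 1 0 1 0
0 0 0 0 0
0 0 0 0 0

After press 2 at (0,1):
1 1 0 1 0
0 0 0 1 1
1 1 0 1 0
0 0 0 0 0
0 0 0 0 0

After press 3 at (1,0):
0 1 0 1 0
1 1 0 1 1
0 1 0 1 0
0 0 0 0 0
0 0 0 0 0

After press 4 at (1,1):
0 0 0 1 0
0 0 1 1 1
0 0 0 1 0
0 0 0 0 0
0 0 0 0 0

After press 5 at (1,3):
0 0 0 0 0
0 0 0 0 0
0 0 0 0 0
0 0 0 0 0
0 0 0 0 0

Lights still on: 0

Answer: yes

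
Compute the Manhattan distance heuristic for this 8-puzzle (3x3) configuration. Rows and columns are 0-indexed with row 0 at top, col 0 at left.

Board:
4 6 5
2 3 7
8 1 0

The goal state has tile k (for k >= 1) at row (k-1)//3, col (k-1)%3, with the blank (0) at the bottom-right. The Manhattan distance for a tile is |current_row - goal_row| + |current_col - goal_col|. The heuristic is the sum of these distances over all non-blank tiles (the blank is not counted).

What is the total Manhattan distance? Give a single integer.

Answer: 16

Derivation:
Tile 4: at (0,0), goal (1,0), distance |0-1|+|0-0| = 1
Tile 6: at (0,1), goal (1,2), distance |0-1|+|1-2| = 2
Tile 5: at (0,2), goal (1,1), distance |0-1|+|2-1| = 2
Tile 2: at (1,0), goal (0,1), distance |1-0|+|0-1| = 2
Tile 3: at (1,1), goal (0,2), distance |1-0|+|1-2| = 2
Tile 7: at (1,2), goal (2,0), distance |1-2|+|2-0| = 3
Tile 8: at (2,0), goal (2,1), distance |2-2|+|0-1| = 1
Tile 1: at (2,1), goal (0,0), distance |2-0|+|1-0| = 3
Sum: 1 + 2 + 2 + 2 + 2 + 3 + 1 + 3 = 16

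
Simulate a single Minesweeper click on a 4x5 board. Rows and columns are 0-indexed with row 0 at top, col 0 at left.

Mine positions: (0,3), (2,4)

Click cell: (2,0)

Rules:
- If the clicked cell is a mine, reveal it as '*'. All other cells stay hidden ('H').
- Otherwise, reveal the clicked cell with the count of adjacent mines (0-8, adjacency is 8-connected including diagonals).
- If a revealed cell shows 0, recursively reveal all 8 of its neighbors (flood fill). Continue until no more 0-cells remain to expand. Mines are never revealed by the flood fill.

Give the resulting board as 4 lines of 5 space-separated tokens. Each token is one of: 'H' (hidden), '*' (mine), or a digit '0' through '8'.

0 0 1 H H
0 0 1 2 H
0 0 0 1 H
0 0 0 1 H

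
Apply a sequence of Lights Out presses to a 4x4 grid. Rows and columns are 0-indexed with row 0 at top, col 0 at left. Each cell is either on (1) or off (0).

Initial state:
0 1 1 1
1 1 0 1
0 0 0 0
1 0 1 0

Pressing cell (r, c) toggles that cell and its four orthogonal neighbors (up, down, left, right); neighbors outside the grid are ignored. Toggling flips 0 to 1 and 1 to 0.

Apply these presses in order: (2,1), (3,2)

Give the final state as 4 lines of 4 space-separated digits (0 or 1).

After press 1 at (2,1):
0 1 1 1
1 0 0 1
1 1 1 0
1 1 1 0

After press 2 at (3,2):
0 1 1 1
1 0 0 1
1 1 0 0
1 0 0 1

Answer: 0 1 1 1
1 0 0 1
1 1 0 0
1 0 0 1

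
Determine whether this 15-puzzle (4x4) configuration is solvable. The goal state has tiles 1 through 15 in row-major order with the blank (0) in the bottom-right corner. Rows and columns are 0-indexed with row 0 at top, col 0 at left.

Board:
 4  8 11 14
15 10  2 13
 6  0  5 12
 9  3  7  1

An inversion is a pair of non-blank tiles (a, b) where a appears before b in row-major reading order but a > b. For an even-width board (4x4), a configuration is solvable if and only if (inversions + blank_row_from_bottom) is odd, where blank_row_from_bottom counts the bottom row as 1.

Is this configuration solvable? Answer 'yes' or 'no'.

Answer: no

Derivation:
Inversions: 66
Blank is in row 2 (0-indexed from top), which is row 2 counting from the bottom (bottom = 1).
66 + 2 = 68, which is even, so the puzzle is not solvable.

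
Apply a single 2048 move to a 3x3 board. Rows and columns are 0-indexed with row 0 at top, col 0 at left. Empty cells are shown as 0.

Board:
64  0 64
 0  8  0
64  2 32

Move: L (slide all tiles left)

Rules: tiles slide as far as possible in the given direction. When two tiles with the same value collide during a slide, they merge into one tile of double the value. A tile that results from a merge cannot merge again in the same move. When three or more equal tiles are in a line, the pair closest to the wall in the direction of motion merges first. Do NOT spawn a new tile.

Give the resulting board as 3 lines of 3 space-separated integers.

Slide left:
row 0: [64, 0, 64] -> [128, 0, 0]
row 1: [0, 8, 0] -> [8, 0, 0]
row 2: [64, 2, 32] -> [64, 2, 32]

Answer: 128   0   0
  8   0   0
 64   2  32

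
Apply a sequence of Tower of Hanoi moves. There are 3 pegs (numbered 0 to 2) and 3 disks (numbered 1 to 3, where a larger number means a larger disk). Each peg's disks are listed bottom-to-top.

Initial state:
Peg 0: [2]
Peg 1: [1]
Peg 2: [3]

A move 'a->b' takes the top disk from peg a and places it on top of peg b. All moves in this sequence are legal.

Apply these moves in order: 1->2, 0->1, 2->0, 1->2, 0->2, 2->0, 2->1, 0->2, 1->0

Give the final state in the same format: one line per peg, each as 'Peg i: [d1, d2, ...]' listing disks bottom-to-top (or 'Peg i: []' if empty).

Answer: Peg 0: [2]
Peg 1: []
Peg 2: [3, 1]

Derivation:
After move 1 (1->2):
Peg 0: [2]
Peg 1: []
Peg 2: [3, 1]

After move 2 (0->1):
Peg 0: []
Peg 1: [2]
Peg 2: [3, 1]

After move 3 (2->0):
Peg 0: [1]
Peg 1: [2]
Peg 2: [3]

After move 4 (1->2):
Peg 0: [1]
Peg 1: []
Peg 2: [3, 2]

After move 5 (0->2):
Peg 0: []
Peg 1: []
Peg 2: [3, 2, 1]

After move 6 (2->0):
Peg 0: [1]
Peg 1: []
Peg 2: [3, 2]

After move 7 (2->1):
Peg 0: [1]
Peg 1: [2]
Peg 2: [3]

After move 8 (0->2):
Peg 0: []
Peg 1: [2]
Peg 2: [3, 1]

After move 9 (1->0):
Peg 0: [2]
Peg 1: []
Peg 2: [3, 1]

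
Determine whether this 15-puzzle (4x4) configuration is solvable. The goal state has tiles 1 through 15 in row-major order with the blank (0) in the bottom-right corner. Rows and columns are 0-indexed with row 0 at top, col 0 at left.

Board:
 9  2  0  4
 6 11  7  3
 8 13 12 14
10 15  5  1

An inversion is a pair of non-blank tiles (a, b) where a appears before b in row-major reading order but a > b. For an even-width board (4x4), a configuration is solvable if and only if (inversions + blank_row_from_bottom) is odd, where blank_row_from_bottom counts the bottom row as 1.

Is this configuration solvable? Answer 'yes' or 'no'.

Answer: yes

Derivation:
Inversions: 41
Blank is in row 0 (0-indexed from top), which is row 4 counting from the bottom (bottom = 1).
41 + 4 = 45, which is odd, so the puzzle is solvable.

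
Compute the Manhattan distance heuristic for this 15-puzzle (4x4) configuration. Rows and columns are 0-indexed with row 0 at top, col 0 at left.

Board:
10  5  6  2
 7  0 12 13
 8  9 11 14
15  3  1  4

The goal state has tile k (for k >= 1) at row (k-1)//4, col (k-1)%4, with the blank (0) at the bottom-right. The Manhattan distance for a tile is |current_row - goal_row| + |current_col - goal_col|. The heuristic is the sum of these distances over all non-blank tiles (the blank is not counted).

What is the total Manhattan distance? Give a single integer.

Tile 10: at (0,0), goal (2,1), distance |0-2|+|0-1| = 3
Tile 5: at (0,1), goal (1,0), distance |0-1|+|1-0| = 2
Tile 6: at (0,2), goal (1,1), distance |0-1|+|2-1| = 2
Tile 2: at (0,3), goal (0,1), distance |0-0|+|3-1| = 2
Tile 7: at (1,0), goal (1,2), distance |1-1|+|0-2| = 2
Tile 12: at (1,2), goal (2,3), distance |1-2|+|2-3| = 2
Tile 13: at (1,3), goal (3,0), distance |1-3|+|3-0| = 5
Tile 8: at (2,0), goal (1,3), distance |2-1|+|0-3| = 4
Tile 9: at (2,1), goal (2,0), distance |2-2|+|1-0| = 1
Tile 11: at (2,2), goal (2,2), distance |2-2|+|2-2| = 0
Tile 14: at (2,3), goal (3,1), distance |2-3|+|3-1| = 3
Tile 15: at (3,0), goal (3,2), distance |3-3|+|0-2| = 2
Tile 3: at (3,1), goal (0,2), distance |3-0|+|1-2| = 4
Tile 1: at (3,2), goal (0,0), distance |3-0|+|2-0| = 5
Tile 4: at (3,3), goal (0,3), distance |3-0|+|3-3| = 3
Sum: 3 + 2 + 2 + 2 + 2 + 2 + 5 + 4 + 1 + 0 + 3 + 2 + 4 + 5 + 3 = 40

Answer: 40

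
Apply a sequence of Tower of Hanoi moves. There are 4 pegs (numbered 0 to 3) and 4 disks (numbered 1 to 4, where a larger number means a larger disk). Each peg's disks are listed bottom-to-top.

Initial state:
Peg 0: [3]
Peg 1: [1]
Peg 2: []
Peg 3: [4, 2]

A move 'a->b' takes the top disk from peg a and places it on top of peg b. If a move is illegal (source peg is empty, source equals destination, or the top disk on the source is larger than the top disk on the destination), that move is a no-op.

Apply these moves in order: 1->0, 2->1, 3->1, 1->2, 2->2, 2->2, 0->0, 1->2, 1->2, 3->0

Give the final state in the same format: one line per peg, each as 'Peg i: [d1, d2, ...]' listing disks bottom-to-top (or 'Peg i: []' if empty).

After move 1 (1->0):
Peg 0: [3, 1]
Peg 1: []
Peg 2: []
Peg 3: [4, 2]

After move 2 (2->1):
Peg 0: [3, 1]
Peg 1: []
Peg 2: []
Peg 3: [4, 2]

After move 3 (3->1):
Peg 0: [3, 1]
Peg 1: [2]
Peg 2: []
Peg 3: [4]

After move 4 (1->2):
Peg 0: [3, 1]
Peg 1: []
Peg 2: [2]
Peg 3: [4]

After move 5 (2->2):
Peg 0: [3, 1]
Peg 1: []
Peg 2: [2]
Peg 3: [4]

After move 6 (2->2):
Peg 0: [3, 1]
Peg 1: []
Peg 2: [2]
Peg 3: [4]

After move 7 (0->0):
Peg 0: [3, 1]
Peg 1: []
Peg 2: [2]
Peg 3: [4]

After move 8 (1->2):
Peg 0: [3, 1]
Peg 1: []
Peg 2: [2]
Peg 3: [4]

After move 9 (1->2):
Peg 0: [3, 1]
Peg 1: []
Peg 2: [2]
Peg 3: [4]

After move 10 (3->0):
Peg 0: [3, 1]
Peg 1: []
Peg 2: [2]
Peg 3: [4]

Answer: Peg 0: [3, 1]
Peg 1: []
Peg 2: [2]
Peg 3: [4]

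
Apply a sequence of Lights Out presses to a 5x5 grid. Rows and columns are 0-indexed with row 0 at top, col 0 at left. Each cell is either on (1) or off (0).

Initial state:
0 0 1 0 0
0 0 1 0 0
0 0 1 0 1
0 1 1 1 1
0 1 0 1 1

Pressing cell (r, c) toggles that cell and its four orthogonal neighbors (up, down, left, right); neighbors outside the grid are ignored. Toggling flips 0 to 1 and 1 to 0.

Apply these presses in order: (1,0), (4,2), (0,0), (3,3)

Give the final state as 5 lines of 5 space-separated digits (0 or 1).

Answer: 0 1 1 0 0
0 1 1 0 0
1 0 1 1 1
0 1 1 0 0
0 0 1 1 1

Derivation:
After press 1 at (1,0):
1 0 1 0 0
1 1 1 0 0
1 0 1 0 1
0 1 1 1 1
0 1 0 1 1

After press 2 at (4,2):
1 0 1 0 0
1 1 1 0 0
1 0 1 0 1
0 1 0 1 1
0 0 1 0 1

After press 3 at (0,0):
0 1 1 0 0
0 1 1 0 0
1 0 1 0 1
0 1 0 1 1
0 0 1 0 1

After press 4 at (3,3):
0 1 1 0 0
0 1 1 0 0
1 0 1 1 1
0 1 1 0 0
0 0 1 1 1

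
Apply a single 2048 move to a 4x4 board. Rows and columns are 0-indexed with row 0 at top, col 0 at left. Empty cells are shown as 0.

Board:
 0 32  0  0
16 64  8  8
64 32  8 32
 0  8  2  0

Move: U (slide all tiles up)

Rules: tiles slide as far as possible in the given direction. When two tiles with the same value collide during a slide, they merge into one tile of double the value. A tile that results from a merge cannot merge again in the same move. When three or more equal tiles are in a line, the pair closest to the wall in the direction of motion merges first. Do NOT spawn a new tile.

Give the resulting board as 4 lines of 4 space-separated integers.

Answer: 16 32 16  8
64 64  2 32
 0 32  0  0
 0  8  0  0

Derivation:
Slide up:
col 0: [0, 16, 64, 0] -> [16, 64, 0, 0]
col 1: [32, 64, 32, 8] -> [32, 64, 32, 8]
col 2: [0, 8, 8, 2] -> [16, 2, 0, 0]
col 3: [0, 8, 32, 0] -> [8, 32, 0, 0]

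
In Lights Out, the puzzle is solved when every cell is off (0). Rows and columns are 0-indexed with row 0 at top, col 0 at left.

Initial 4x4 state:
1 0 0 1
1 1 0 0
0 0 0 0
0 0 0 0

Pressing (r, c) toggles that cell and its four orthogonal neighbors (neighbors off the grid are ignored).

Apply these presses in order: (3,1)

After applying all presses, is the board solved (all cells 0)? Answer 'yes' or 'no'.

Answer: no

Derivation:
After press 1 at (3,1):
1 0 0 1
1 1 0 0
0 1 0 0
1 1 1 0

Lights still on: 8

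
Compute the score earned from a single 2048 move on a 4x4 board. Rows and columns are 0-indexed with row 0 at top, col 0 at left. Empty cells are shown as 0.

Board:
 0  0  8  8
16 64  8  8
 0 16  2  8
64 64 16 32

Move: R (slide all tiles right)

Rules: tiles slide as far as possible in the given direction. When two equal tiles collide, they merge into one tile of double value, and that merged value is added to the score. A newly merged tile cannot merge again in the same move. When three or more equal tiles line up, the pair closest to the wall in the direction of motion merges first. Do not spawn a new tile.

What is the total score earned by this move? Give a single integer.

Answer: 160

Derivation:
Slide right:
row 0: [0, 0, 8, 8] -> [0, 0, 0, 16]  score +16 (running 16)
row 1: [16, 64, 8, 8] -> [0, 16, 64, 16]  score +16 (running 32)
row 2: [0, 16, 2, 8] -> [0, 16, 2, 8]  score +0 (running 32)
row 3: [64, 64, 16, 32] -> [0, 128, 16, 32]  score +128 (running 160)
Board after move:
  0   0   0  16
  0  16  64  16
  0  16   2   8
  0 128  16  32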